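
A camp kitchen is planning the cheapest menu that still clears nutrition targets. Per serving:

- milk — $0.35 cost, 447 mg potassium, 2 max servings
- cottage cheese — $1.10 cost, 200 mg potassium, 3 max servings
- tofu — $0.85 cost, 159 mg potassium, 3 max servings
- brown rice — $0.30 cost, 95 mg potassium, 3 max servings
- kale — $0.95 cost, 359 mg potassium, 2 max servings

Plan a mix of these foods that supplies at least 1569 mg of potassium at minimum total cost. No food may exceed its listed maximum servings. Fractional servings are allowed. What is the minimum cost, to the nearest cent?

Cost per mg of potassium: milk $0.0008, kale $0.0026, brown rice $0.0032, tofu $0.0053, cottage cheese $0.0055.
Take 2 servings of milk: +894.0 mg potassium for $0.70 (total $0.70, still need 675.0 mg).
Take 1.88 servings of kale: +675.0 mg potassium for $1.79 (total $2.49, still need 0.0 mg).
Filling from the cheapest source first is optimal under one linear minimum: $2.49.

$2.49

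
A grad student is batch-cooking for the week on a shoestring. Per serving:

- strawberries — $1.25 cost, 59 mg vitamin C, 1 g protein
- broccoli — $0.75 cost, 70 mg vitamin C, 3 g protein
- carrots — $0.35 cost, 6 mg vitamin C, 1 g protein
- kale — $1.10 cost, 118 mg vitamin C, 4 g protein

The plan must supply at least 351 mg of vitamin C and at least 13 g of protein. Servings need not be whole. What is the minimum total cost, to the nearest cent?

$3.44

This is a tiny linear program; its minimum lies at a vertex of the feasible set. List the vertices and price them.
strawberries only: max(351/59, 13/1) = 13 servings → $16.25.
broccoli only: max(351/70, 13/3) = 5.014 servings → $3.76.
carrots only: max(351/6, 13/1) = 58.5 servings → $20.48.
kale only: max(351/118, 13/4) = 3.25 servings → $3.58.
strawberries + broccoli with both tight: 1.336 servings and 3.888 servings → $4.59.
strawberries + carrots with both tight: 5.151 servings and 7.849 servings → $9.19.
strawberries + kale: intersection lies outside the first quadrant.
broccoli + carrots with both targets exact would need a negative amount; discard.
broccoli + kale with both tight: 1.757 servings and 1.932 servings → $3.44.
carrots + kale with both tight: 1.383 servings and 2.904 servings → $3.68.
So the least-cost plan costs $3.44.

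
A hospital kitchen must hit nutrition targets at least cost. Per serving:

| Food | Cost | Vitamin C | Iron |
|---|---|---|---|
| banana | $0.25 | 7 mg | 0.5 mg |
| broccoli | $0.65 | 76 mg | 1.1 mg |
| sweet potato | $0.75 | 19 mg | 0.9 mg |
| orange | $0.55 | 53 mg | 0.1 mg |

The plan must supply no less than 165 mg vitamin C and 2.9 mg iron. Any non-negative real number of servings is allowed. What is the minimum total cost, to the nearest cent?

$1.66

The cheapest plan sits at a corner of the feasible region — with two constraints it uses at most two foods.
banana only: max(165/7, 2.9/0.5) = 23.57 servings → $5.89.
broccoli only: max(165/76, 2.9/1.1) = 2.636 servings → $1.71.
sweet potato only: max(165/19, 2.9/0.9) = 8.684 servings → $6.51.
orange only: max(165/53, 2.9/0.1) = 29 servings → $15.95.
banana + broccoli with both tight: 1.284 servings and 2.053 servings → $1.66.
banana + sweet potato with both targets exact would need a negative amount; discard.
banana + orange with both tight: 5.318 servings and 2.411 servings → $2.66.
broccoli + sweet potato with both tight: 1.966 servings and 0.8189 servings → $1.89.
broccoli + orange: the both-tight solution has a negative serving — not a feasible corner.
sweet potato + orange with both tight: 2.996 servings and 2.039 servings → $3.37.
The minimum over all feasible corners is $1.66.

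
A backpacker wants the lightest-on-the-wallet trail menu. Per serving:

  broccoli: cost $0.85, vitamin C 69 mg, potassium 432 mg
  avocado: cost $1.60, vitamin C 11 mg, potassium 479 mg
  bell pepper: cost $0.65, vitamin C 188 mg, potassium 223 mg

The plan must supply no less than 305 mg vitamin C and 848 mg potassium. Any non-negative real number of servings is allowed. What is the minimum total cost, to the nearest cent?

broccoli only: max(305/69, 848/432) = 4.42 servings → $3.76.
avocado only: max(305/11, 848/479) = 27.73 servings → $44.36.
bell pepper only: max(305/188, 848/223) = 3.803 servings → $2.47.
broccoli + avocado with both targets exact would need a negative amount; discard.
broccoli + bell pepper with both tight: 1.389 servings and 1.113 servings → $1.90.
avocado + bell pepper with both tight: 1.043 servings and 1.561 servings → $2.68.
The minimum over all feasible corners is $1.90.

$1.90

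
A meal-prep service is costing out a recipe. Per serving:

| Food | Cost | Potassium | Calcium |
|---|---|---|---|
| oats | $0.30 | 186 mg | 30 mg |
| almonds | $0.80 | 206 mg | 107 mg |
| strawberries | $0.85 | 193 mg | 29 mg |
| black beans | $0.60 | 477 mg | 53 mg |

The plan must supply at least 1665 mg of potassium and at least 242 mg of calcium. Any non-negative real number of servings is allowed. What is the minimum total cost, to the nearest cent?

$2.46

Minimising a linear cost over {potassium ≥ 1665, calcium ≥ 242, servings ≥ 0} — the optimum is at a vertex, using one or two foods.
oats only: max(1665/186, 242/30) = 8.952 servings → $2.69.
almonds only: max(1665/206, 242/107) = 8.083 servings → $6.47.
strawberries only: max(1665/193, 242/29) = 8.627 servings → $7.33.
black beans only: max(1665/477, 242/53) = 4.566 servings → $2.74.
oats + almonds: intersection lies outside the first quadrant.
oats + strawberries with both targets exact would need a negative amount; discard.
oats + black beans with both tight: 6.107 servings and 1.109 servings → $2.50.
almonds + strawberries with both targets exact would need a negative amount; discard.
almonds + black beans with both tight: 0.6777 servings and 3.198 servings → $2.46.
strawberries + black beans with both tight: 7.544 servings and 0.4381 servings → $6.68.
So the least-cost plan costs $2.46.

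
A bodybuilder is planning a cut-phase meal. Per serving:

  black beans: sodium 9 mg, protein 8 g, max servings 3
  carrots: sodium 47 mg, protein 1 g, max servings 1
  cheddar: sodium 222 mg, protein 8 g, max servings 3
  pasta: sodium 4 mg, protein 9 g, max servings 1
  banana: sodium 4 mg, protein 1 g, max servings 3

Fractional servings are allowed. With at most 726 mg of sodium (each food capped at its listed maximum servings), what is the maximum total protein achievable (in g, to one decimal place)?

60.4 g

Protein per mg sodium: pasta 2.25, black beans 0.8889, banana 0.25, cheddar 0.03604, carrots 0.02128.
Take 1 serving of pasta: uses 4 mg sodium, +9.0 g protein (running total 9.0 g).
Take 3 servings of black beans: uses 27 mg sodium, +24.0 g protein (running total 33.0 g).
Take 3 servings of banana: uses 12 mg sodium, +3.0 g protein (running total 36.0 g).
Take 3 servings of cheddar: uses 666 mg sodium, +24.0 g protein (running total 60.0 g).
Take 0.3617 servings of carrots: uses 17 mg sodium, +0.4 g protein (running total 60.4 g).
Greedy by best ratio exhausts the sodium allowance optimally: 60.4 g.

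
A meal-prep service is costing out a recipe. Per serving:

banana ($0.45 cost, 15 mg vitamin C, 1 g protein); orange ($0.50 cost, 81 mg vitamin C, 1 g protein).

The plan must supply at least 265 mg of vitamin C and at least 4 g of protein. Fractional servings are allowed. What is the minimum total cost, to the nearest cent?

At the optimum either one food covers both requirements or two foods hit both targets exactly; no other combination can be cheaper.
banana only: max(265/15, 4/1) = 17.67 servings → $7.95.
orange only: max(265/81, 4/1) = 4 servings → $2.00.
banana + orange with both tight: 0.8939 servings and 3.106 servings → $1.96.
The minimum over all feasible corners is $1.96.

$1.96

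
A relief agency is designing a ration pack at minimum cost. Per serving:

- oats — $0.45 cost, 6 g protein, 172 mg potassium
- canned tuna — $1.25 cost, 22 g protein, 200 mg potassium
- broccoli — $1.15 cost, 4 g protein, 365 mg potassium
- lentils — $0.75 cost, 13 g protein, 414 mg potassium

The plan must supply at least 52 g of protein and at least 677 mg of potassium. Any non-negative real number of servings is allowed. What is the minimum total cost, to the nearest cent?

Compare the cost at each extreme point of the feasible region.
oats only: max(52/6, 677/172) = 8.667 servings → $3.90.
canned tuna only: max(52/22, 677/200) = 3.385 servings → $4.23.
broccoli only: max(52/4, 677/365) = 13 servings → $14.95.
lentils only: max(52/13, 677/414) = 4 servings → $3.00.
oats + canned tuna with both tight: 1.739 servings and 1.889 servings → $3.14.
oats + broccoli: intersection lies outside the first quadrant.
oats + lentils: intersection lies outside the first quadrant.
canned tuna + broccoli with both tight: 2.251 servings and 0.6216 servings → $3.53.
canned tuna + lentils with both tight: 1.956 servings and 0.6905 servings → $2.96.
broccoli + lentils: the both-tight solution has a negative serving — not a feasible corner.
The minimum over all feasible corners is $2.96.

$2.96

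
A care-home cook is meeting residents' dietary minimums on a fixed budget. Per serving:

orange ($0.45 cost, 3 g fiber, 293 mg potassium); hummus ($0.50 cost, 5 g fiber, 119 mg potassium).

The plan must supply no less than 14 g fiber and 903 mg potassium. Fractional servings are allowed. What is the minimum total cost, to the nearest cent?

$1.79

orange only: max(14/3, 903/293) = 4.667 servings → $2.10.
hummus only: max(14/5, 903/119) = 7.588 servings → $3.79.
orange + hummus with both tight: 2.571 servings and 1.257 servings → $1.79.
So the least-cost plan costs $1.79.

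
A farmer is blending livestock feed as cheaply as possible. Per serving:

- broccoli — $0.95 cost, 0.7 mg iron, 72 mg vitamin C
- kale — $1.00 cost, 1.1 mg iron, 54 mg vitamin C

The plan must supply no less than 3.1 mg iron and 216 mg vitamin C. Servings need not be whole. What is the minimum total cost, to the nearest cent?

This is a tiny linear program; its minimum lies at a vertex of the feasible set. List the vertices and price them.
broccoli only: max(3.1/0.7, 216/72) = 4.429 servings → $4.21.
kale only: max(3.1/1.1, 216/54) = 4 servings → $4.00.
broccoli + kale with both tight: 1.696 servings and 1.739 servings → $3.35.
The minimum over all feasible corners is $3.35.

$3.35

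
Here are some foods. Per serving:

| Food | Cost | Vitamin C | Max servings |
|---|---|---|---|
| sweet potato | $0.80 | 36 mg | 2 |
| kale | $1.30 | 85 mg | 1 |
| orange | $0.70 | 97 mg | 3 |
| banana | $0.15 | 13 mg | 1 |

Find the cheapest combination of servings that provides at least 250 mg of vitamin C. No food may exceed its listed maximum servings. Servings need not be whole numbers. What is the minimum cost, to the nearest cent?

Cost per mg of vitamin C: orange $0.0072, banana $0.0115, kale $0.0153, sweet potato $0.0222.
Take 2.577 servings of orange: +250.0 mg vitamin C for $1.80 (total $1.80, still need 0.0 mg).
Greedy by cheapest-per-mg is optimal for a single linear constraint, so the minimum cost is $1.80.

$1.80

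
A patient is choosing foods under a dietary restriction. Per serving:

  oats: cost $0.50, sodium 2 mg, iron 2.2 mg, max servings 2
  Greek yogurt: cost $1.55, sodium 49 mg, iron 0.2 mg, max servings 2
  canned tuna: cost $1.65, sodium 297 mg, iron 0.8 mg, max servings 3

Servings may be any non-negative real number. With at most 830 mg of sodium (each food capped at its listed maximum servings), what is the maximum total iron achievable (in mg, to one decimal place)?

Iron per mg sodium: oats 1.1, Greek yogurt 0.004082, canned tuna 0.002694.
Take 2 servings of oats: uses 4 mg sodium, +4.4 mg iron (running total 4.4 mg).
Take 2 servings of Greek yogurt: uses 98 mg sodium, +0.4 mg iron (running total 4.8 mg).
Take 2.451 servings of canned tuna: uses 728 mg sodium, +2.0 mg iron (running total 6.8 mg).
Filling greedily by iron-per-mg sodium is optimal for one linear limit, giving 6.8 mg.

6.8 mg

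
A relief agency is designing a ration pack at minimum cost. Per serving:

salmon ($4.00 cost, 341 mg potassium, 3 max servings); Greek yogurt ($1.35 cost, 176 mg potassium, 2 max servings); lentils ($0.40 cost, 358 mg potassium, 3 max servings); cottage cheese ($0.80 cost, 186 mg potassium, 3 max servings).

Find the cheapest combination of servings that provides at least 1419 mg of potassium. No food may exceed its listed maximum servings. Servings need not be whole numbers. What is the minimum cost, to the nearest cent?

Cost per mg of potassium: lentils $0.0011, cottage cheese $0.0043, Greek yogurt $0.0077, salmon $0.0117.
Take 3 servings of lentils: +1074.0 mg potassium for $1.20 (total $1.20, still need 345.0 mg).
Take 1.855 servings of cottage cheese: +345.0 mg potassium for $1.48 (total $2.68, still need 0.0 mg).
Filling from the cheapest source first is optimal under one linear minimum: $2.68.

$2.68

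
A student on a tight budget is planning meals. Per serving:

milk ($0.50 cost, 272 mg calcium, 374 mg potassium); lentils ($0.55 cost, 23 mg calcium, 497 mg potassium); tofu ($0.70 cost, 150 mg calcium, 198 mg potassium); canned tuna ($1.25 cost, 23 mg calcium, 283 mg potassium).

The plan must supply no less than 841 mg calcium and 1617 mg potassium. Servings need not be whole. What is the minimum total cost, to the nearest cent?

For a min-cost LP with two ≥-constraints, a basic feasible solution has at most two positive variables.
milk only: max(841/272, 1617/374) = 4.324 servings → $2.16.
lentils only: max(841/23, 1617/497) = 36.57 servings → $20.11.
tofu only: max(841/150, 1617/198) = 8.167 servings → $5.72.
canned tuna only: max(841/23, 1617/283) = 36.57 servings → $45.71.
milk + lentils with both tight: 3.008 servings and 0.9898 servings → $2.05.
milk + tofu: the both-tight solution has a negative serving — not a feasible corner.
milk + canned tuna with both tight: 2.937 servings and 1.832 servings → $3.76.
lentils + tofu with both tight: 1.086 servings and 5.44 servings → $4.41.
lentils + canned tuna: the both-tight solution has a negative serving — not a feasible corner.
tofu + canned tuna with both tight: 5.299 servings and 2.006 servings → $6.22.
So the least-cost plan costs $2.05.

$2.05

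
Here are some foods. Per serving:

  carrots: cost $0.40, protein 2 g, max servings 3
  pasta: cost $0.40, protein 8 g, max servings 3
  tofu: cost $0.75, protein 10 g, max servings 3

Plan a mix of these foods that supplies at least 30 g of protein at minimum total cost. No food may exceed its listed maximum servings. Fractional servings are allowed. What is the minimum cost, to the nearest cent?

Cost per g of protein: pasta $0.0500, tofu $0.0750, carrots $0.2000.
Take 3 servings of pasta: +24.0 g protein for $1.20 (total $1.20, still need 6.0 g).
Take 0.6 servings of tofu: +6.0 g protein for $0.45 (total $1.65, still need 0.0 g).
Filling from the cheapest source first is optimal under one linear minimum: $1.65.

$1.65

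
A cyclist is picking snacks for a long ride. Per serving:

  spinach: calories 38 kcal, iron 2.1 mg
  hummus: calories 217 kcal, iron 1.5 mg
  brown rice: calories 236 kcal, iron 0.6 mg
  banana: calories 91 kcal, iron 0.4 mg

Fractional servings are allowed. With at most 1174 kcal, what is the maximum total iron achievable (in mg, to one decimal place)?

Iron per kcal: spinach 0.05526, hummus 0.006912, banana 0.004396, brown rice 0.002542.
With no serving limits, spend the whole calories allowance on spinach: 1174 kcal / 38 kcal × 2.1 mg = 64.9 mg.

64.9 mg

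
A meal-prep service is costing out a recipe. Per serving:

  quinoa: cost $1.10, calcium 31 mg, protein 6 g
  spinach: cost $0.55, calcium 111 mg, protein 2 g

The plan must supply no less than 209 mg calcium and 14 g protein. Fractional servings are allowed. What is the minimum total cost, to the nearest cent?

This is a tiny linear program; its minimum lies at a vertex of the feasible set. List the vertices and price them.
quinoa only: max(209/31, 14/6) = 6.742 servings → $7.42.
spinach only: max(209/111, 14/2) = 7 servings → $3.85.
quinoa + spinach with both tight: 1.881 servings and 1.358 servings → $2.82.
Cheapest feasible corner: $2.82.

$2.82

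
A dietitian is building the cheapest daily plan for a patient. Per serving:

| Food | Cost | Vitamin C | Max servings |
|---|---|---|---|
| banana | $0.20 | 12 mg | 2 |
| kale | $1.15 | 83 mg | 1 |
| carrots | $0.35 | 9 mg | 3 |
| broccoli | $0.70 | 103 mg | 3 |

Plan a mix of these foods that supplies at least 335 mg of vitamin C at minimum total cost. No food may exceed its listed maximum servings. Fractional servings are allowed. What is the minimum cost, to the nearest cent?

$2.46

Cost per mg of vitamin C: broccoli $0.0068, kale $0.0139, banana $0.0167, carrots $0.0389.
Take 3 servings of broccoli: +309.0 mg vitamin C for $2.10 (total $2.10, still need 26.0 mg).
Take 0.3133 servings of kale: +26.0 mg vitamin C for $0.36 (total $2.46, still need 0.0 mg).
Greedy by cheapest-per-mg is optimal for a single linear constraint, so the minimum cost is $2.46.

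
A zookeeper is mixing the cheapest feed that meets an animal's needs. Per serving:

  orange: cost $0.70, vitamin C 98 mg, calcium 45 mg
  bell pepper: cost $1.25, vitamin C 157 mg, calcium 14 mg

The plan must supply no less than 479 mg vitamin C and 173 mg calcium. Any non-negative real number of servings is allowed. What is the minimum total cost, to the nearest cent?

$3.42

orange only: max(479/98, 173/45) = 4.888 servings → $3.42.
bell pepper only: max(479/157, 173/14) = 12.36 servings → $15.45.
orange + bell pepper with both tight: 3.593 servings and 0.8082 servings → $3.53.
So the least-cost plan costs $3.42.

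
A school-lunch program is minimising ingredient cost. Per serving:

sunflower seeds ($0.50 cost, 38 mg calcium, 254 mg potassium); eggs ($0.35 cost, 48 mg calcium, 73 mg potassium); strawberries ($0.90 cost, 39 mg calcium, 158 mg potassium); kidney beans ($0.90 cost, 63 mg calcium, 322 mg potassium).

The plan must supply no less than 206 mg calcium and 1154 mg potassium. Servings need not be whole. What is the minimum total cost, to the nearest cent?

$2.46

Minimising a linear cost over {calcium ≥ 206, potassium ≥ 1154, servings ≥ 0} — the optimum is at a vertex, using one or two foods.
sunflower seeds only: max(206/38, 1154/254) = 5.421 servings → $2.71.
eggs only: max(206/48, 1154/73) = 15.81 servings → $5.53.
strawberries only: max(206/39, 1154/158) = 7.304 servings → $6.57.
kidney beans only: max(206/63, 1154/322) = 3.584 servings → $3.23.
sunflower seeds + eggs with both tight: 4.285 servings and 0.8996 servings → $2.46.
sunflower seeds + strawberries with both tight: 3.193 servings and 2.171 servings → $3.55.
sunflower seeds + kidney beans with both tight: 1.691 servings and 2.25 servings → $2.87.
eggs + strawberries: intersection lies outside the first quadrant.
eggs + kidney beans with both targets exact would need a negative amount; discard.
strawberries + kidney beans: the both-tight solution has a negative serving — not a feasible corner.
So the least-cost plan costs $2.46.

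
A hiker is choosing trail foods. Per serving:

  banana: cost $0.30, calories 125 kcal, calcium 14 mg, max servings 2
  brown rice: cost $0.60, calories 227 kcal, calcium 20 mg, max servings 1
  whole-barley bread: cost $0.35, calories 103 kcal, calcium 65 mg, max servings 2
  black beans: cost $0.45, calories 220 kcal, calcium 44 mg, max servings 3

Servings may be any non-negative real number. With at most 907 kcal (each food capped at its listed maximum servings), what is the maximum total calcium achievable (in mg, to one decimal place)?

Calcium per kcal: whole-barley bread 0.6311, black beans 0.2, banana 0.112, brown rice 0.08811.
Take 2 servings of whole-barley bread: uses 206 kcal, +130.0 mg calcium (running total 130.0 mg).
Take 3 servings of black beans: uses 660 kcal, +132.0 mg calcium (running total 262.0 mg).
Take 0.328 servings of banana: uses 41 kcal, +4.6 mg calcium (running total 266.6 mg).
Filling greedily by calcium-per-kcal is optimal for one linear limit, giving 266.6 mg.

266.6 mg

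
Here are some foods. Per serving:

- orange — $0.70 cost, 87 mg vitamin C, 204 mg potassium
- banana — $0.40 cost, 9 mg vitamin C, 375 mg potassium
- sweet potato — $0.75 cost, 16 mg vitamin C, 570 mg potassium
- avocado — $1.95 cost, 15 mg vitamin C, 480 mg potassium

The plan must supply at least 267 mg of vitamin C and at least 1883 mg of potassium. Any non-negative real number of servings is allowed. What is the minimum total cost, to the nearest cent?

$3.31

Minimising a linear cost over {vitamin C ≥ 267, potassium ≥ 1883, servings ≥ 0} — the optimum is at a vertex, using one or two foods.
orange only: max(267/87, 1883/204) = 9.23 servings → $6.46.
banana only: max(267/9, 1883/375) = 29.67 servings → $11.87.
sweet potato only: max(267/16, 1883/570) = 16.69 servings → $12.52.
avocado only: max(267/15, 1883/480) = 17.8 servings → $34.71.
orange + banana with both tight: 2.702 servings and 3.552 servings → $3.31.
orange + sweet potato with both tight: 2.635 servings and 2.361 servings → $3.61.
orange + avocado with both tight: 2.582 servings and 2.826 servings → $7.32.
banana + sweet potato: the both-tight solution has a negative serving — not a feasible corner.
banana + avocado: the both-tight solution has a negative serving — not a feasible corner.
sweet potato + avocado with both targets exact would need a negative amount; discard.
The minimum over all feasible corners is $3.31.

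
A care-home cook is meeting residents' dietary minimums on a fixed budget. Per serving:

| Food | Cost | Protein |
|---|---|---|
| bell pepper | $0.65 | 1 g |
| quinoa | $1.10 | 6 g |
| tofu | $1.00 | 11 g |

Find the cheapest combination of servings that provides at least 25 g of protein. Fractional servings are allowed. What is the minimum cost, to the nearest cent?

Cost per g of protein: tofu $0.0909, quinoa $0.1833, bell pepper $0.6500.
With no serving limits, use only tofu: 25 g / 11 g = 2.273 servings × $1.00 = $2.27.

$2.27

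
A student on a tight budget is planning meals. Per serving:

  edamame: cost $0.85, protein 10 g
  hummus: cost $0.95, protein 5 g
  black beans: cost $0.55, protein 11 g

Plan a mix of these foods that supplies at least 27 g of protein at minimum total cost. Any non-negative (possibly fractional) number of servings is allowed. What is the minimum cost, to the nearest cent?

$1.35

Cost per g of protein: black beans $0.0500, edamame $0.0850, hummus $0.1900.
With no serving limits, use only black beans: 27 g / 11 g = 2.455 servings × $0.55 = $1.35.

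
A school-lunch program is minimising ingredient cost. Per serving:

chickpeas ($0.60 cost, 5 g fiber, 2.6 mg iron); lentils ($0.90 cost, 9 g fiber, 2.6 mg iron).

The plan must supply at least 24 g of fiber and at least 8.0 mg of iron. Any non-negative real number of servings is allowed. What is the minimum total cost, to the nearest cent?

For a min-cost LP with two ≥-constraints, a basic feasible solution has at most two positive variables.
chickpeas only: max(24/5, 8.0/2.6) = 4.8 servings → $2.88.
lentils only: max(24/9, 8.0/2.6) = 3.077 servings → $2.77.
chickpeas + lentils with both tight: 0.9231 servings and 2.154 servings → $2.49.
The minimum over all feasible corners is $2.49.

$2.49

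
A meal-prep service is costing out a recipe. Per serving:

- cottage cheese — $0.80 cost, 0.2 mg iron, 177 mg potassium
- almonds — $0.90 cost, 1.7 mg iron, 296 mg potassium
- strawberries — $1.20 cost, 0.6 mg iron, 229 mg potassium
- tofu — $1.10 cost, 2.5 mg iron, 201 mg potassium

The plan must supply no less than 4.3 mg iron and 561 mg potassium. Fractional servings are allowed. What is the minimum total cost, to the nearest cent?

Two binding constraints pin down two serving amounts, so the optimal mix uses at most two foods. The candidates are each food alone (scaled to the tighter of iron/potassium) and each pair with both constraints tight.
cottage cheese only: max(4.3/0.2, 561/177) = 21.5 servings → $17.20.
almonds only: max(4.3/1.7, 561/296) = 2.529 servings → $2.28.
strawberries only: max(4.3/0.6, 561/229) = 7.167 servings → $8.60.
tofu only: max(4.3/2.5, 561/201) = 2.791 servings → $3.07.
cottage cheese + almonds: intersection lies outside the first quadrant.
cottage cheese + strawberries with both targets exact would need a negative amount; discard.
cottage cheese + tofu with both tight: 1.338 servings and 1.613 servings → $2.84.
almonds + strawberries with both targets exact would need a negative amount; discard.
almonds + tofu with both tight: 1.351 servings and 0.8012 servings → $2.10.
strawberries + tofu with both tight: 1.191 servings and 1.434 servings → $3.01.
The minimum over all feasible corners is $2.10.

$2.10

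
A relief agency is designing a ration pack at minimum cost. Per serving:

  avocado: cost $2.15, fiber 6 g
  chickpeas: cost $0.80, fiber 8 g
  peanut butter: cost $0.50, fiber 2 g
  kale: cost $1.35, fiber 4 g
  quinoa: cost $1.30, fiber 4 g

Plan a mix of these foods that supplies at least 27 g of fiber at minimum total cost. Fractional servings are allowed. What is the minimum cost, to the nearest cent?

$2.70

Cost per g of fiber: chickpeas $0.1000, peanut butter $0.2500, quinoa $0.3250, kale $0.3375, avocado $0.3583.
With no serving limits, use only chickpeas: 27 g / 8 g = 3.375 servings × $0.80 = $2.70.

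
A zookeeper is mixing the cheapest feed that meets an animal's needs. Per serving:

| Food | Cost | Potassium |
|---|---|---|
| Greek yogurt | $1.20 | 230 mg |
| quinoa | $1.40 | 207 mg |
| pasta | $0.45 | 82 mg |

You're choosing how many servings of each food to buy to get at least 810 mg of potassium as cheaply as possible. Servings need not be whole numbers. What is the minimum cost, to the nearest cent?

$4.23

Cost per mg of potassium: Greek yogurt $0.0052, pasta $0.0055, quinoa $0.0068.
With no serving limits, use only Greek yogurt: 810 mg / 230 mg = 3.522 servings × $1.20 = $4.23.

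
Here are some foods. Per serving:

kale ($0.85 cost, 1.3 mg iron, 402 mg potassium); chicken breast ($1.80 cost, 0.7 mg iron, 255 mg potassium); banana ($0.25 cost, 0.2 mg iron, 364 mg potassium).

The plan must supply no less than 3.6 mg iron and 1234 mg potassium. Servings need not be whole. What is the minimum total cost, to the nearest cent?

This is a tiny linear program; its minimum lies at a vertex of the feasible set. List the vertices and price them.
kale only: max(3.6/1.3, 1234/402) = 3.07 servings → $2.61.
chicken breast only: max(3.6/0.7, 1234/255) = 5.143 servings → $9.26.
banana only: max(3.6/0.2, 1234/364) = 18 servings → $4.50.
kale + chicken breast with both tight: 1.082 servings and 3.134 servings → $6.56.
kale + banana with both tight: 2.708 servings and 0.3997 servings → $2.40.
chicken breast + banana with both targets exact would need a negative amount; discard.
Cheapest feasible corner: $2.40.

$2.40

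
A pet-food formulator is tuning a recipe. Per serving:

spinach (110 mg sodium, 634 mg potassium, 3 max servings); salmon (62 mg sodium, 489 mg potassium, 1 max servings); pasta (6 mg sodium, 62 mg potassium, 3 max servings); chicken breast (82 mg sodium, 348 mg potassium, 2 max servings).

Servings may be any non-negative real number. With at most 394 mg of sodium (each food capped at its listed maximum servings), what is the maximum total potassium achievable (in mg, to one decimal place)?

2484.8 mg

Potassium per mg sodium: pasta 10.33, salmon 7.887, spinach 5.764, chicken breast 4.244.
Take 3 servings of pasta: uses 18 mg sodium, +186.0 mg potassium (running total 186.0 mg).
Take 1 serving of salmon: uses 62 mg sodium, +489.0 mg potassium (running total 675.0 mg).
Take 2.855 servings of spinach: uses 314 mg sodium, +1809.8 mg potassium (running total 2484.8 mg).
Greedy by best ratio exhausts the sodium allowance optimally: 2484.8 mg.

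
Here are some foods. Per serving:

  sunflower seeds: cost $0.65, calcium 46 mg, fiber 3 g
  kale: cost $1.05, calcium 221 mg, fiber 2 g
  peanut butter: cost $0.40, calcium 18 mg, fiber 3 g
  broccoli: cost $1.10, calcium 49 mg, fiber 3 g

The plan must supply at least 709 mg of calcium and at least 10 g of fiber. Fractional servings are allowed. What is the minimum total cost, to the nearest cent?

At the optimum either one food covers both requirements or two foods hit both targets exactly; no other combination can be cheaper.
sunflower seeds only: max(709/46, 10/3) = 15.41 servings → $10.02.
kale only: max(709/221, 10/2) = 5 servings → $5.25.
peanut butter only: max(709/18, 10/3) = 39.39 servings → $15.76.
broccoli only: max(709/49, 10/3) = 14.47 servings → $15.92.
sunflower seeds + kale with both tight: 1.387 servings and 2.919 servings → $3.97.
sunflower seeds + peanut butter: intersection lies outside the first quadrant.
sunflower seeds + broccoli: the both-tight solution has a negative serving — not a feasible corner.
kale + peanut butter with both tight: 3.105 servings and 1.263 servings → $3.77.
kale + broccoli with both tight: 2.897 servings and 1.402 servings → $4.58.
peanut butter + broccoli: intersection lies outside the first quadrant.
So the least-cost plan costs $3.77.

$3.77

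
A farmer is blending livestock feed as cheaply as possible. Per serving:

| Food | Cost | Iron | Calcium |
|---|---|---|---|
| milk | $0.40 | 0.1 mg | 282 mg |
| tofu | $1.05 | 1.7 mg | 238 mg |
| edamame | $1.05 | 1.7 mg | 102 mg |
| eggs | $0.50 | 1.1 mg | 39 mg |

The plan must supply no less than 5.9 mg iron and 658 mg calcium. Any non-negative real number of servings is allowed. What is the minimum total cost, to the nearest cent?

$3.25

A basic optimal solution has at most two foods positive. Try each food alone and each pair with both targets met exactly.
milk only: max(5.9/0.1, 658/282) = 59 servings → $23.60.
tofu only: max(5.9/1.7, 658/238) = 3.471 servings → $3.64.
edamame only: max(5.9/1.7, 658/102) = 6.451 servings → $6.77.
eggs only: max(5.9/1.1, 658/39) = 16.87 servings → $8.44.
milk + tofu: intersection lies outside the first quadrant.
milk + edamame with both tight: 1.101 servings and 3.406 servings → $4.02.
milk + eggs with both tight: 1.612 servings and 5.217 servings → $3.25.
tofu + edamame with both tight: 2.235 servings and 1.235 servings → $3.64.
tofu + eggs with both tight: 2.525 servings and 1.461 servings → $3.38.
edamame + eggs: the both-tight solution has a negative serving — not a feasible corner.
Cheapest feasible corner: $3.25.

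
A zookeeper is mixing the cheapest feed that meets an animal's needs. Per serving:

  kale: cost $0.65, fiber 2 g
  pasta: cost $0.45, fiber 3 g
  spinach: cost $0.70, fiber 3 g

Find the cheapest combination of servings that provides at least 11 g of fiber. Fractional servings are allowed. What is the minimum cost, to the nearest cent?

$1.65

Cost per g of fiber: pasta $0.1500, spinach $0.2333, kale $0.3250.
With no serving limits, use only pasta: 11 g / 3 g = 3.667 servings × $0.45 = $1.65.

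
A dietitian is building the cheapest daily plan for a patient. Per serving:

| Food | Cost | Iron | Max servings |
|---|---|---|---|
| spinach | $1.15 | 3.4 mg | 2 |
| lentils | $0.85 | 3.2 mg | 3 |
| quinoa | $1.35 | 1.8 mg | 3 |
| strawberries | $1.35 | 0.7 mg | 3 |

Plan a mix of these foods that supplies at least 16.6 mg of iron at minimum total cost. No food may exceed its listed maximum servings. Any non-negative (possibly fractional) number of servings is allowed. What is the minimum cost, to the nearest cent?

Cost per mg of iron: lentils $0.2656, spinach $0.3382, quinoa $0.7500, strawberries $1.9286.
Take 3 servings of lentils: +9.6 mg iron for $2.55 (total $2.55, still need 7.0 mg).
Take 2 servings of spinach: +6.8 mg iron for $2.30 (total $4.85, still need 0.2 mg).
Take 0.1111 servings of quinoa: +0.2 mg iron for $0.15 (total $5.00, still need 0.0 mg).
Filling from the cheapest source first is optimal under one linear minimum: $5.00.

$5.00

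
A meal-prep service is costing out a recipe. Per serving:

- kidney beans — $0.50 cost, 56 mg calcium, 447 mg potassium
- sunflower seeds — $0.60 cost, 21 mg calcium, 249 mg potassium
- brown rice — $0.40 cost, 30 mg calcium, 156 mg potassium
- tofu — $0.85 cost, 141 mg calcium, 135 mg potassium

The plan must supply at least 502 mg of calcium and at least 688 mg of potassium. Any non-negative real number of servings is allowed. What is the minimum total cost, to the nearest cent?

Two binding constraints pin down two serving amounts, so the optimal mix uses at most two foods. The candidates are each food alone (scaled to the tighter of calcium/potassium) and each pair with both constraints tight.
kidney beans only: max(502/56, 688/447) = 8.964 servings → $4.48.
sunflower seeds only: max(502/21, 688/249) = 23.9 servings → $14.34.
brown rice only: max(502/30, 688/156) = 16.73 servings → $6.69.
tofu only: max(502/141, 688/135) = 5.096 servings → $4.33.
kidney beans + sunflower seeds: the both-tight solution has a negative serving — not a feasible corner.
kidney beans + brown rice with both targets exact would need a negative amount; discard.
kidney beans + tofu with both tight: 0.5271 servings and 3.351 servings → $3.11.
sunflower seeds + brown rice: the both-tight solution has a negative serving — not a feasible corner.
sunflower seeds + tofu with both tight: 0.9059 servings and 3.425 servings → $3.46.
brown rice + tofu with both tight: 1.629 servings and 3.214 servings → $3.38.
Cheapest feasible corner: $3.11.

$3.11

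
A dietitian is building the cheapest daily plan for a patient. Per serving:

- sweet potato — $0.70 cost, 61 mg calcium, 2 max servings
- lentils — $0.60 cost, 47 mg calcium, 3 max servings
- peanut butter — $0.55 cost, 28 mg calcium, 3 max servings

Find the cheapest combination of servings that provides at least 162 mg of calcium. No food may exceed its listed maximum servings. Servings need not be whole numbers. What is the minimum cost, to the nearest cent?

Cost per mg of calcium: sweet potato $0.0115, lentils $0.0128, peanut butter $0.0196.
Take 2 servings of sweet potato: +122.0 mg calcium for $1.40 (total $1.40, still need 40.0 mg).
Take 0.8511 servings of lentils: +40.0 mg calcium for $0.51 (total $1.91, still need 0.0 mg).
Filling from the cheapest source first is optimal under one linear minimum: $1.91.

$1.91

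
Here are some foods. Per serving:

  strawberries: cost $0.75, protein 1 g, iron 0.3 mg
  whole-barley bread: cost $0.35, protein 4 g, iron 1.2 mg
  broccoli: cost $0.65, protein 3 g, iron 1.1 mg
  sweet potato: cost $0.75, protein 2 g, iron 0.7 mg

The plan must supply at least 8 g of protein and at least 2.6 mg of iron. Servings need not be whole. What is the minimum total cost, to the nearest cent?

$0.76

Compare the cost at each extreme point of the feasible region.
strawberries only: max(8/1, 2.6/0.3) = 8.667 servings → $6.50.
whole-barley bread only: max(8/4, 2.6/1.2) = 2.167 servings → $0.76.
broccoli only: max(8/3, 2.6/1.1) = 2.667 servings → $1.73.
sweet potato only: max(8/2, 2.6/0.7) = 4 servings → $3.00.
strawberries + whole-barley bread (both tight): parallel constraints — no distinct corner.
strawberries + broccoli with both tight: 5 servings and 1 serving → $4.40.
strawberries + sweet potato with both tight: 4 servings and 2 servings → $4.50.
whole-barley bread + broccoli with both tight: 1.25 servings and 1 serving → $1.09.
whole-barley bread + sweet potato with both tight: 1 serving and 2 servings → $1.85.
broccoli + sweet potato: intersection lies outside the first quadrant.
Cheapest feasible corner: $0.76.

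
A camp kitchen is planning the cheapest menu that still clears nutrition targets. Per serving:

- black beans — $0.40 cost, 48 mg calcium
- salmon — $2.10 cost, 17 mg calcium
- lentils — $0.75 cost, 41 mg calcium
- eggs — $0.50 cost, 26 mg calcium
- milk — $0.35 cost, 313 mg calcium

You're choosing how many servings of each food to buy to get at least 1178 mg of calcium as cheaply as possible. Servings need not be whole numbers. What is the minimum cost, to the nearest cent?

$1.32

Cost per mg of calcium: milk $0.0011, black beans $0.0083, lentils $0.0183, eggs $0.0192, salmon $0.1235.
With no serving limits, use only milk: 1178 mg / 313 mg = 3.764 servings × $0.35 = $1.32.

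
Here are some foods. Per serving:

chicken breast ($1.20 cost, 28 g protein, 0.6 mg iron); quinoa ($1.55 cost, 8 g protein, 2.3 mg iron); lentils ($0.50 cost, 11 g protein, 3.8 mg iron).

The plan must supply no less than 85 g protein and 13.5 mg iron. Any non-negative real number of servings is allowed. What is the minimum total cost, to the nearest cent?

With two linear requirements the optimum uses one or two foods; enumerate the corners.
chicken breast only: max(85/28, 13.5/0.6) = 22.5 servings → $27.00.
quinoa only: max(85/8, 13.5/2.3) = 10.62 servings → $16.47.
lentils only: max(85/11, 13.5/3.8) = 7.727 servings → $3.86.
chicken breast + quinoa with both tight: 1.468 servings and 5.487 servings → $10.27.
chicken breast + lentils with both tight: 1.748 servings and 3.277 servings → $3.74.
quinoa + lentils: the both-tight solution has a negative serving — not a feasible corner.
Cheapest feasible corner: $3.74.

$3.74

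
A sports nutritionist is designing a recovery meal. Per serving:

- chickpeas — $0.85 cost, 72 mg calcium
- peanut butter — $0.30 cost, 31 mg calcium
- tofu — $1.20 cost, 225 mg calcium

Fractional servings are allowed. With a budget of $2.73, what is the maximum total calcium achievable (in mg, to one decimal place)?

511.9 mg

Calcium per dollar: tofu 187.5, peanut butter 103.3, chickpeas 84.71.
With no serving limits, spend the whole cost allowance on tofu: $2.73 / $1.20 × 225 mg = 511.9 mg.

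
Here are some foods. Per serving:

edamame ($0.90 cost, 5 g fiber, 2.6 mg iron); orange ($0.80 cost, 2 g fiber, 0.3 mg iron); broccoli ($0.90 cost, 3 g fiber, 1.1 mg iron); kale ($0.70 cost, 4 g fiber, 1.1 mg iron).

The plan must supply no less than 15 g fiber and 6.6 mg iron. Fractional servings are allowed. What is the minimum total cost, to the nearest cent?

Check every corner: each single food scaled to meet both minima, and each pair solved so both constraints bind.
edamame only: max(15/5, 6.6/2.6) = 3 servings → $2.70.
orange only: max(15/2, 6.6/0.3) = 22 servings → $17.60.
broccoli only: max(15/3, 6.6/1.1) = 6 servings → $5.40.
kale only: max(15/4, 6.6/1.1) = 6 servings → $4.20.
edamame + orange with both tight: 2.351 servings and 1.622 servings → $3.41.
edamame + broccoli with both tight: 1.435 servings and 2.609 servings → $3.64.
edamame + kale with both tight: 2.02 servings and 1.224 servings → $2.68.
orange + broccoli: the both-tight solution has a negative serving — not a feasible corner.
orange + kale: intersection lies outside the first quadrant.
broccoli + kale: the both-tight solution has a negative serving — not a feasible corner.
The minimum over all feasible corners is $2.68.

$2.68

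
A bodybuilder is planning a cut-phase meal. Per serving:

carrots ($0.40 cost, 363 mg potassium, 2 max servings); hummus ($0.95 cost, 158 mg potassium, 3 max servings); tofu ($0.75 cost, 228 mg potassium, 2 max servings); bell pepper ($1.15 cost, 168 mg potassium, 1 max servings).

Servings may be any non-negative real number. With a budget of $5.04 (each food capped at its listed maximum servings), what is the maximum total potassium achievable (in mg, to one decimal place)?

1637.7 mg

Potassium per dollar: carrots 907.5, tofu 304, hummus 166.3, bell pepper 146.1.
Take 2 servings of carrots: spends $0.80, +726.0 mg potassium (running total 726.0 mg).
Take 2 servings of tofu: spends $1.50, +456.0 mg potassium (running total 1182.0 mg).
Take 2.884 servings of hummus: spends $2.74, +455.7 mg potassium (running total 1637.7 mg).
Filling greedily by potassium-per-dollar is optimal for one linear limit, giving 1637.7 mg.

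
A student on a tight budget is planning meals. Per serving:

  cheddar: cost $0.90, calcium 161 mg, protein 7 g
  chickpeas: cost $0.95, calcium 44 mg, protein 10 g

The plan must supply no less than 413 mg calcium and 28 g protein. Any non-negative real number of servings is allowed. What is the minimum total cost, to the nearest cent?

Minimising a linear cost over {calcium ≥ 413, protein ≥ 28, servings ≥ 0} — the optimum is at a vertex, using one or two foods.
cheddar only: max(413/161, 28/7) = 4 servings → $3.60.
chickpeas only: max(413/44, 28/10) = 9.386 servings → $8.92.
cheddar + chickpeas with both tight: 2.226 servings and 1.242 servings → $3.18.
Cheapest feasible corner: $3.18.

$3.18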